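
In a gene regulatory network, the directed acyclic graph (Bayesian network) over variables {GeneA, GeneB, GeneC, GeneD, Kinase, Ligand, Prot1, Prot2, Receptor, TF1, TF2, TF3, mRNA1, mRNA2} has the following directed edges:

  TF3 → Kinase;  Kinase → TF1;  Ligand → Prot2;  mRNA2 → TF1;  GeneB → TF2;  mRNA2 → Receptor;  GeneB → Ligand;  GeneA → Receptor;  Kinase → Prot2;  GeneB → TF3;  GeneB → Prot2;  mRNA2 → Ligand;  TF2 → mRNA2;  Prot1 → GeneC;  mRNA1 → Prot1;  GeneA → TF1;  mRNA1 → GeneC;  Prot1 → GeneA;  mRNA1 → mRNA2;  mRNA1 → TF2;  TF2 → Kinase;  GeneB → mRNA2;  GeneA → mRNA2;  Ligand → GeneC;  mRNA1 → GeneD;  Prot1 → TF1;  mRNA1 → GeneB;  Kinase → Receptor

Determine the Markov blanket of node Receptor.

The Markov blanket of a node is its parents, its children, and the other parents of its children.
Receptor has parents GeneA, Kinase, mRNA2.
Receptor has no children.
Receptor has no children, so there are no co-parents.
Union: {GeneA, Kinase, mRNA2} ∪ {} ∪ {} = {GeneA, Kinase, mRNA2}.

{GeneA, Kinase, mRNA2}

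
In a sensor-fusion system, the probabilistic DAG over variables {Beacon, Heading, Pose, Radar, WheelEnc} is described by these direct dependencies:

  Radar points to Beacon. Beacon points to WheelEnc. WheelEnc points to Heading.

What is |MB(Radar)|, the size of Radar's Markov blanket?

A node's Markov blanket = Pa ∪ Ch ∪ (parents of Ch other than the node itself).
Pa(Radar) = {}.
Radar's children: Beacon.
Co-parents of Radar (other parents of its children):
  Beacon: no additional parents.
MB(Radar) = {Beacon}, which has 1 node.

1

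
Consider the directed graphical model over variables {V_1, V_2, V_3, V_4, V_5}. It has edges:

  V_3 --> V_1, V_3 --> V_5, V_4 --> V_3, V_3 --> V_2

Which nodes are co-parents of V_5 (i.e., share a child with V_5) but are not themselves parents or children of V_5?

{}

V_5 has no children, so it has no co-parents. The set is empty.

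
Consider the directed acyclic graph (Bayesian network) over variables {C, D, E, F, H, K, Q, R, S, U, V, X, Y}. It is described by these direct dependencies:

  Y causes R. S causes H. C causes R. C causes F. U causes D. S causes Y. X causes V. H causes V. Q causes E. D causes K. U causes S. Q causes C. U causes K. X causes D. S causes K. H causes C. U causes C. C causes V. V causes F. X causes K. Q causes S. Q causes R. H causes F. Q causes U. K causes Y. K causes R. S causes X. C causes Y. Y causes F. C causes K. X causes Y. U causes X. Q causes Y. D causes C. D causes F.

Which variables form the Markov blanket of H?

By definition, MB(H) is built from H's parents, H's children, and the co-parents of H.
H's children: C, F, V.
H has parent S.
Co-parents of H (other parents of its children):
  parents(C) \ {H} = {D, Q, U}.
  parents(V) \ {H} = {C, X}.
  F also has parents C, D, V, Y.
Union: {S} ∪ {C, F, V} ∪ {C, D, Q, U, V, X, Y} = {C, D, F, Q, S, U, V, X, Y}.

{C, D, F, Q, S, U, V, X, Y}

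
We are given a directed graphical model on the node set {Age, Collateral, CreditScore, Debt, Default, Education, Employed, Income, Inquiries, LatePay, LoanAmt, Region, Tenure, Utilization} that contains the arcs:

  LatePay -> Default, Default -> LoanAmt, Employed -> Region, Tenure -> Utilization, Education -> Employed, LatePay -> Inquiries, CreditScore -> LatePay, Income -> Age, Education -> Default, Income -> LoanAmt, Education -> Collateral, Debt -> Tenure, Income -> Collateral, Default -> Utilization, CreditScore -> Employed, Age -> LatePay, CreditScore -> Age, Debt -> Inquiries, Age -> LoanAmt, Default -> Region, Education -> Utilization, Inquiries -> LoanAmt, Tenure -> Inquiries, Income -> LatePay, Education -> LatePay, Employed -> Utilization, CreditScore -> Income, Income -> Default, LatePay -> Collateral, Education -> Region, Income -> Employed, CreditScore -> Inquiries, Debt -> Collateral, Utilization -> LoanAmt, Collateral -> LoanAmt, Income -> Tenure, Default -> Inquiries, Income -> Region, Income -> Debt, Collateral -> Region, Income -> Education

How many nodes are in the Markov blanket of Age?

The Markov blanket of a node is its parents, its children, and the other parents of its children.
Pa(Age) = {CreditScore, Income}.
Age has children LatePay, LoanAmt.
Other parents of Age's children:
  LatePay: CreditScore, Education, Income
  LoanAmt: Collateral, Default, Income, Inquiries, Utilization
MB(Age) = {Collateral, CreditScore, Default, Education, Income, Inquiries, LatePay, LoanAmt, Utilization}, which has 9 nodes.

9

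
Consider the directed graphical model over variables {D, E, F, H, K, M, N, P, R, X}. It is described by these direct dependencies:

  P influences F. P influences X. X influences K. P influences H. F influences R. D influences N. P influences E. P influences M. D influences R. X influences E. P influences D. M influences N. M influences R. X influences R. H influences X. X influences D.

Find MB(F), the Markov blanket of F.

{D, M, P, R, X}

By definition, MB(F) is built from F's parents, F's children, and the co-parents of F.
F's children: R.
Pa(F) = {P}.
Co-parents of F (other parents of its children):
  R: D, M, X
So the Markov blanket of F is {D, M, P, R, X}.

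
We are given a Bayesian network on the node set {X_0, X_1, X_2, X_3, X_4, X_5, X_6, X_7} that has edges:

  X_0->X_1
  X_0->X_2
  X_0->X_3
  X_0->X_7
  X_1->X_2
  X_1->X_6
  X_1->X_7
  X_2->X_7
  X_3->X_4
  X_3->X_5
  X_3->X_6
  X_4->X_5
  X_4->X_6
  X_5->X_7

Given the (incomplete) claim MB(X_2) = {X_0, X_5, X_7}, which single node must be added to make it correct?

X_1

Children of X_2: X_7.
X_2 has parents X_0, X_1.
Co-parents of X_2 (other parents of its children):
  X_7's other parents are X_0, X_1, X_5.
MB(X_2) = {X_0, X_1, X_5, X_7}.
Comparing with the claimed set, X_1 is missing.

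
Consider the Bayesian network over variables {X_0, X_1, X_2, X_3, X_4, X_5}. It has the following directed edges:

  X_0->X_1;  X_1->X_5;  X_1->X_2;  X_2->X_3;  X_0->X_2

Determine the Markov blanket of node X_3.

{X_2}

The Markov blanket of a node is its parents, its children, and the other parents of its children.
X_3 has parent X_2.
Children of X_3: none.
X_3 has no children, so there are no co-parents.
MB(X_3) = {X_2}.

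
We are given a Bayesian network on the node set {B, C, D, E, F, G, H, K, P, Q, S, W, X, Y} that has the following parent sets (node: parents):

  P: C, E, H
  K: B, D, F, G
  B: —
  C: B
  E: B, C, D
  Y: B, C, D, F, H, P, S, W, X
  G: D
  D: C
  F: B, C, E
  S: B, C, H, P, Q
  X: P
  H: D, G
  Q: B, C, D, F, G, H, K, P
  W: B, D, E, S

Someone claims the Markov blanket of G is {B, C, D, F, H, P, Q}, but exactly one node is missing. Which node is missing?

K

The Markov blanket of a node is its parents, its children, and the other parents of its children.
G's parents: D.
G has children H, K, Q.
Co-parents of G (other parents of its children):
  H's other parent is D.
  parents(K) \ {G} = {B, D, F}.
  Q's other parents are B, C, D, F, H, K, P.
MB(G) = {B, C, D, F, H, K, P, Q}.
Comparing with the claimed set, K is missing.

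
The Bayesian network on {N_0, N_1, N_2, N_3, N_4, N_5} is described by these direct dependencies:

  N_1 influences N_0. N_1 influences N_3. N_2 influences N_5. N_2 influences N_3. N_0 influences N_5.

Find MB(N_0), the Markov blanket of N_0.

The Markov blanket of a node is its parents, its children, and the other parents of its children.
Parents of N_0: N_1.
N_0 has child N_5.
Other parents of N_0's children:
  N_5's other parent is N_2.
So the Markov blanket of N_0 is {N_1, N_2, N_5}.

{N_1, N_2, N_5}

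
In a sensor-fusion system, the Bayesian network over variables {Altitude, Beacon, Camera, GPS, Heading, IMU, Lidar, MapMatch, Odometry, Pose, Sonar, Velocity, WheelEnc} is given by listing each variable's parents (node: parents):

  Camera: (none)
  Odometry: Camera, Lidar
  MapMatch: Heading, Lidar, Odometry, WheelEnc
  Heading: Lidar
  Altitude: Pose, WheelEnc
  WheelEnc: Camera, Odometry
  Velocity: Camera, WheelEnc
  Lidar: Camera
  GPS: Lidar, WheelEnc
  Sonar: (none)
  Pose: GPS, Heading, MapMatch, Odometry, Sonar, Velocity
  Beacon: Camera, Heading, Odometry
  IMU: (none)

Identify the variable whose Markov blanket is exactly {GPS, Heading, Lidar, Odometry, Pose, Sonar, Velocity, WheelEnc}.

The target node must have every member of {GPS, Heading, Lidar, Odometry, Pose, Sonar, Velocity, WheelEnc} as a parent, child, or co-parent, and no others.
Parents of MapMatch: Heading, Lidar, Odometry, WheelEnc; children: Pose; co-parents: GPS, Heading, Odometry, Sonar, Velocity.
These exactly cover the given set, so the node is MapMatch.

MapMatch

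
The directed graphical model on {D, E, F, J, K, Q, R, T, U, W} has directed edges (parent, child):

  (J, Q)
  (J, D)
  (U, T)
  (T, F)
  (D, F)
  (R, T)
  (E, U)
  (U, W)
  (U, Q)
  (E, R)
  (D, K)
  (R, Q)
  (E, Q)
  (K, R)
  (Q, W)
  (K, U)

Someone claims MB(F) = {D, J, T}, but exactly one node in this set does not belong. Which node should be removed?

J

F has no children.
F has parents D, T.
F has no children, so there are no co-parents.
MB(F) = {D, T}.
J is neither a parent, child, nor co-parent of F, so it does not belong.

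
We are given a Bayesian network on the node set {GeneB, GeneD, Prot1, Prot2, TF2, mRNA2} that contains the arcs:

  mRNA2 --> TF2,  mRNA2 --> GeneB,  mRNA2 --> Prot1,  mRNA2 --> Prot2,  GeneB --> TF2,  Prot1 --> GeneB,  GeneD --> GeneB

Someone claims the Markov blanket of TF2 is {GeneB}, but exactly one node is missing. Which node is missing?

Recall MB(v) = parents ∪ children ∪ spouses, where spouses are the other parents of v's children.
Parents of TF2: GeneB, mRNA2.
TF2 has no children.
With no children, TF2 has no spouses; the co-parent set is empty.
MB(TF2) = {GeneB, mRNA2}.
Comparing with the claimed set, mRNA2 is missing.

mRNA2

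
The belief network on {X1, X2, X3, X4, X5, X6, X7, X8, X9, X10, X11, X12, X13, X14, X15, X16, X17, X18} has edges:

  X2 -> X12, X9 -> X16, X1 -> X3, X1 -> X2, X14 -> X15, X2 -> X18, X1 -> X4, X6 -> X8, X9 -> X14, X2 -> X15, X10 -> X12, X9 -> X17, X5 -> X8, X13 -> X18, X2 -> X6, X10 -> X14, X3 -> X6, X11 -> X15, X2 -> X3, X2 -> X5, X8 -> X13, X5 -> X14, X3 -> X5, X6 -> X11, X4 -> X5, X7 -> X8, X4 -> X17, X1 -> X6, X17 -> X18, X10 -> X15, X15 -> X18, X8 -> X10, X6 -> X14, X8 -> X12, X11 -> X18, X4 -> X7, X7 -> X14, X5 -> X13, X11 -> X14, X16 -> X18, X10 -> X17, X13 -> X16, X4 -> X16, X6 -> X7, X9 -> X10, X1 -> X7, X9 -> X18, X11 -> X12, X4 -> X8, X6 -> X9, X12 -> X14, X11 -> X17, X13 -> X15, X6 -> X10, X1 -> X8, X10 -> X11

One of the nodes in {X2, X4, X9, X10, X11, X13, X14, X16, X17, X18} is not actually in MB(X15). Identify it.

X4

Ch(X15) = {X18}.
X15's parents: X2, X10, X11, X13, X14.
Co-parents of X15 (other parents of its children):
  parents(X18) \ {X15} = {X2, X9, X11, X13, X16, X17}.
MB(X15) = {X2, X9, X10, X11, X13, X14, X16, X17, X18}.
X4 is neither a parent, child, nor co-parent of X15, so it does not belong.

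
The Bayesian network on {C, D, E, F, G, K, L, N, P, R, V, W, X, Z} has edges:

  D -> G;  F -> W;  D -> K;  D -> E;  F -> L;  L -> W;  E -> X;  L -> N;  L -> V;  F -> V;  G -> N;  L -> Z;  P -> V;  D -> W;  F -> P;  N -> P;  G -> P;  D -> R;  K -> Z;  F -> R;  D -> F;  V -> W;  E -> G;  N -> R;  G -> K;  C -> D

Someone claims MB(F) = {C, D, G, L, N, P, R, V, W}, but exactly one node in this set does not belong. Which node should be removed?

C

Recall MB(v) = parents ∪ children ∪ spouses, where spouses are the other parents of v's children.
Parents of F: D.
F's children: L, P, R, V, W.
Other parents of F's children:
  L: —
  P: G, N
  R: D, N
  V: L, P
  W: D, L, V
MB(F) = {D, G, L, N, P, R, V, W}.
C is neither a parent, child, nor co-parent of F, so it does not belong.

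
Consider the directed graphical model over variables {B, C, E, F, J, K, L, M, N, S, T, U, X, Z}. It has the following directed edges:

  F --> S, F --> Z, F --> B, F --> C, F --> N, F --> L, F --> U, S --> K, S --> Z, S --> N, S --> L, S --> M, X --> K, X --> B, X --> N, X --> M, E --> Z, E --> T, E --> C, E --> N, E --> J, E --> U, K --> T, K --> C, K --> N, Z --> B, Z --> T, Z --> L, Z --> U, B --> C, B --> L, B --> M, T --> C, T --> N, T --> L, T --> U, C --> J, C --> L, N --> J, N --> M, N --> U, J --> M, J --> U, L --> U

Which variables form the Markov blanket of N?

Recall MB(v) = parents ∪ children ∪ spouses, where spouses are the other parents of v's children.
Pa(N) = {E, F, K, S, T, X}.
Ch(N) = {J, M, U}.
For each child, the remaining parents (spouses of N):
  parents(J) \ {N} = {C, E}.
  M's other parents are B, J, S, X.
  U's other parents are E, F, J, L, T, Z.
Taking the union gives {B, C, E, F, J, K, L, M, S, T, U, X, Z}.

{B, C, E, F, J, K, L, M, S, T, U, X, Z}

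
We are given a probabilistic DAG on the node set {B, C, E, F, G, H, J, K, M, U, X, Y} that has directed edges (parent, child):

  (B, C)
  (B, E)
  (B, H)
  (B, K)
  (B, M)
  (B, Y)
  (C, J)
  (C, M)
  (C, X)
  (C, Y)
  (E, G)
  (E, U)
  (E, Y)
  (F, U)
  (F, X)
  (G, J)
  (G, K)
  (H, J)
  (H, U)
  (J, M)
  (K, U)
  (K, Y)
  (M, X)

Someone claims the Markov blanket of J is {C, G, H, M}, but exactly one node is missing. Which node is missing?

J's parents: C, G, H.
Ch(J) = {M}.
Co-parents of J (other parents of its children):
  parents(M) \ {J} = {B, C}.
MB(J) = {B, C, G, H, M}.
Comparing with the claimed set, B is missing.

B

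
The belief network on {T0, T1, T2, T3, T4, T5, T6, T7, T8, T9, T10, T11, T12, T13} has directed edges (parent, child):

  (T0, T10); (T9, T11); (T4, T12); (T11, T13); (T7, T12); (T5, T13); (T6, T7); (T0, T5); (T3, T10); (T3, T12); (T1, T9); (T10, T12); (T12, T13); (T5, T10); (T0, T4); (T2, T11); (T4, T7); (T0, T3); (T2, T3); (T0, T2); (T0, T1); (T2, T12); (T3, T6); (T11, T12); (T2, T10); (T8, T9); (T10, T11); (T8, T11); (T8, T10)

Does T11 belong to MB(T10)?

T11 is a child of T10.
So T11 ∈ MB(T10).

Yes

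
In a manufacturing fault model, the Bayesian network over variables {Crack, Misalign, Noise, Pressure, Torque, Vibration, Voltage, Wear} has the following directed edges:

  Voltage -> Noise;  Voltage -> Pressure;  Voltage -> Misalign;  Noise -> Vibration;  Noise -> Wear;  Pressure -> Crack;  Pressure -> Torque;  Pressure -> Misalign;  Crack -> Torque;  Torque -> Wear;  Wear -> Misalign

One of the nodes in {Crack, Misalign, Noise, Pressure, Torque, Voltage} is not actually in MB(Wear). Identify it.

Wear has child Misalign.
Wear has parents Noise, Torque.
For each child, the remaining parents (spouses of Wear):
  parents(Misalign) \ {Wear} = {Pressure, Voltage}.
MB(Wear) = {Misalign, Noise, Pressure, Torque, Voltage}.
Crack is neither a parent, child, nor co-parent of Wear, so it does not belong.

Crack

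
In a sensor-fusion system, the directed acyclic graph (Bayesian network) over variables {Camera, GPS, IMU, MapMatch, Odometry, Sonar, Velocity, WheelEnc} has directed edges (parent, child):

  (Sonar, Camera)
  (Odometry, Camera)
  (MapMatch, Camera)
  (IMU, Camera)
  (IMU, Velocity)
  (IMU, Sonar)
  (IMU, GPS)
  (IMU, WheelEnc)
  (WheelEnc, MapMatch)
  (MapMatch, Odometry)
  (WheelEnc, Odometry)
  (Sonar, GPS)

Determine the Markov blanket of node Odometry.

The Markov blanket of a node is its parents, its children, and the other parents of its children.
Odometry has parents MapMatch, WheelEnc.
Odometry's children: Camera.
Parents of each child, excluding Odometry:
  Camera: IMU, MapMatch, Sonar
Union: {MapMatch, WheelEnc} ∪ {Camera} ∪ {IMU, MapMatch, Sonar} = {Camera, IMU, MapMatch, Sonar, WheelEnc}.

{Camera, IMU, MapMatch, Sonar, WheelEnc}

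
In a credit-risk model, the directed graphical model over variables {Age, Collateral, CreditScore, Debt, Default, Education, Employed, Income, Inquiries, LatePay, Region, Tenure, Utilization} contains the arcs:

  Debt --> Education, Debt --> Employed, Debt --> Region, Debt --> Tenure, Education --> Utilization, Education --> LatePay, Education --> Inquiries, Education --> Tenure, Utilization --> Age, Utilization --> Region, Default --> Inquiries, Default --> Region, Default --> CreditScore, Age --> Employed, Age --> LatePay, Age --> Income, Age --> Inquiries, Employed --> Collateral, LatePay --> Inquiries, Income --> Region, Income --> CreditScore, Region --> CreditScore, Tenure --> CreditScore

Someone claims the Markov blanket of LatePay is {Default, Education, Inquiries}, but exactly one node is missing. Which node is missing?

By definition, MB(LatePay) is built from LatePay's parents, LatePay's children, and the co-parents of LatePay.
Pa(LatePay) = {Age, Education}.
LatePay's children: Inquiries.
Other parents of LatePay's children:
  Inquiries: Age, Default, Education
MB(LatePay) = {Age, Default, Education, Inquiries}.
Comparing with the claimed set, Age is missing.

Age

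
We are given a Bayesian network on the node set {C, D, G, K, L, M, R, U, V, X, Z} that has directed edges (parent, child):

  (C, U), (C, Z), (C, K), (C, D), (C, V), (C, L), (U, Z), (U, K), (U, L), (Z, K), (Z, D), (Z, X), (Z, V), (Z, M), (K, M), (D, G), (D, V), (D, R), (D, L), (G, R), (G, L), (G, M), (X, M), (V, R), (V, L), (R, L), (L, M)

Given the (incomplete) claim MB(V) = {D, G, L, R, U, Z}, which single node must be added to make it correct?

C

V has children L, R.
Parents of V: C, D, Z.
Other parents of V's children:
  R: D, G
  L: C, D, G, R, U
MB(V) = {C, D, G, L, R, U, Z}.
Comparing with the claimed set, C is missing.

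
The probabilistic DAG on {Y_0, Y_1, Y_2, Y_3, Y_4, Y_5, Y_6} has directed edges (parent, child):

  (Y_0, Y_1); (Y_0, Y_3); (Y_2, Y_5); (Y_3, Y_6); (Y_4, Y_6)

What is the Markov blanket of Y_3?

{Y_0, Y_4, Y_6}

A node's Markov blanket = Pa ∪ Ch ∪ (parents of Ch other than the node itself).
Parents of Y_3: Y_0.
Y_3 has child Y_6.
For each child, the remaining parents (spouses of Y_3):
  Y_6's other parent is Y_4.
So the Markov blanket of Y_3 is {Y_0, Y_4, Y_6}.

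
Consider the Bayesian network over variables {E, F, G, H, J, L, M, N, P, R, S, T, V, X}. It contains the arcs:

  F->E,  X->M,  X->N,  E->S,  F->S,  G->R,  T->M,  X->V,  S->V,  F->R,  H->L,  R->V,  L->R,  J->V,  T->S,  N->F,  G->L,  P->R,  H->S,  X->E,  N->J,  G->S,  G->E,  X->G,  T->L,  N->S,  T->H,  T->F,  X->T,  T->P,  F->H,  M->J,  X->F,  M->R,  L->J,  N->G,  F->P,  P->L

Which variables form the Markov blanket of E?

{F, G, H, N, S, T, X}

E's parents: F, G, X.
E has child S.
Co-parents of E (other parents of its children):
  S's other parents are F, G, H, N, T.
Union: {F, G, X} ∪ {S} ∪ {F, G, H, N, T} = {F, G, H, N, S, T, X}.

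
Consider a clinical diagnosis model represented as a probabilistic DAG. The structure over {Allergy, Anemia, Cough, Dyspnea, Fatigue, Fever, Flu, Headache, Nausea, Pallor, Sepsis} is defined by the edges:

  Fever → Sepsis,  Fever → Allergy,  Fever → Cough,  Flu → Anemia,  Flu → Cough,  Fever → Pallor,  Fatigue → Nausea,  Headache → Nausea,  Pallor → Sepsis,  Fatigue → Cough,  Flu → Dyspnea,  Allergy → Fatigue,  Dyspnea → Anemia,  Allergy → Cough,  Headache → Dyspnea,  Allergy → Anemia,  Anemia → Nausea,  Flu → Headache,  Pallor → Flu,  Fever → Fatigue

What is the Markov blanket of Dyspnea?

{Allergy, Anemia, Flu, Headache}

Recall MB(v) = parents ∪ children ∪ spouses, where spouses are the other parents of v's children.
Pa(Dyspnea) = {Flu, Headache}.
Children of Dyspnea: Anemia.
Co-parents of Dyspnea (other parents of its children):
  Anemia's other parents are Allergy, Flu.
MB(Dyspnea) = {Allergy, Anemia, Flu, Headache}.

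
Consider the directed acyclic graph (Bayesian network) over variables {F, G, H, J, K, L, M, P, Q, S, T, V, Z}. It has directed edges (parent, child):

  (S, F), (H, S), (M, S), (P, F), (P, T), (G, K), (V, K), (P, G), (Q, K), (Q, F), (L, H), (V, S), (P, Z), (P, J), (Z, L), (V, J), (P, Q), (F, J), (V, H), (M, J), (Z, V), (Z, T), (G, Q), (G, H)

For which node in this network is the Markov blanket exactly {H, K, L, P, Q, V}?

G

The target node must have every member of {H, K, L, P, Q, V} as a parent, child, or co-parent, and no others.
Parents of G: P; children: H, K, Q; co-parents: L, P, Q, V.
These exactly cover the given set, so the node is G.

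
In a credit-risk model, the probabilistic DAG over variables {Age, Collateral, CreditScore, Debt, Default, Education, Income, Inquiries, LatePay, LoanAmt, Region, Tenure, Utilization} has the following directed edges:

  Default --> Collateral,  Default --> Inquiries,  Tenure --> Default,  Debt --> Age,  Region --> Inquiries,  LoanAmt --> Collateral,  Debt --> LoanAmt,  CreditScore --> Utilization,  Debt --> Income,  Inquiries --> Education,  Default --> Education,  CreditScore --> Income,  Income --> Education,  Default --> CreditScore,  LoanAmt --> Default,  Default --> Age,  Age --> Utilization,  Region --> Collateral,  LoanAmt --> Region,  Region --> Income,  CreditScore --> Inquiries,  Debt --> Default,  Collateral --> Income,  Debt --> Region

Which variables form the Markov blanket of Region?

{Collateral, CreditScore, Debt, Default, Income, Inquiries, LoanAmt}

Pa(Region) = {Debt, LoanAmt}.
Children of Region: Collateral, Income, Inquiries.
Other parents of Region's children:
  Collateral's other parents are Default, LoanAmt.
  parents(Inquiries) \ {Region} = {CreditScore, Default}.
  Income's other parents are Collateral, CreditScore, Debt.
So the Markov blanket of Region is {Collateral, CreditScore, Debt, Default, Income, Inquiries, LoanAmt}.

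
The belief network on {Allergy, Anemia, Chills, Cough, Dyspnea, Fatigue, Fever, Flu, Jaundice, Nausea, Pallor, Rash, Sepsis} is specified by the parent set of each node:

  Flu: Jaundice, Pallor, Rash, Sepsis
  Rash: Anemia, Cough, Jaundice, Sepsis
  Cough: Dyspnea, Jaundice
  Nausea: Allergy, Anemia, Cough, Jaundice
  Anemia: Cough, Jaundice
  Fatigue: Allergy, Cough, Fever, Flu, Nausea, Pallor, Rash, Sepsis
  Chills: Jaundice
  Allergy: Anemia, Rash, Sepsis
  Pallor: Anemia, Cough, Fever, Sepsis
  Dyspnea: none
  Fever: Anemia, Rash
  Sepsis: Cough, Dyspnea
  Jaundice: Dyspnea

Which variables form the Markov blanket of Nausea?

{Allergy, Anemia, Cough, Fatigue, Fever, Flu, Jaundice, Pallor, Rash, Sepsis}

Recall MB(v) = parents ∪ children ∪ spouses, where spouses are the other parents of v's children.
Nausea has parents Allergy, Anemia, Cough, Jaundice.
Nausea's children: Fatigue.
Parents of each child, excluding Nausea:
  parents(Fatigue) \ {Nausea} = {Allergy, Cough, Fever, Flu, Pallor, Rash, Sepsis}.
Taking the union gives {Allergy, Anemia, Cough, Fatigue, Fever, Flu, Jaundice, Pallor, Rash, Sepsis}.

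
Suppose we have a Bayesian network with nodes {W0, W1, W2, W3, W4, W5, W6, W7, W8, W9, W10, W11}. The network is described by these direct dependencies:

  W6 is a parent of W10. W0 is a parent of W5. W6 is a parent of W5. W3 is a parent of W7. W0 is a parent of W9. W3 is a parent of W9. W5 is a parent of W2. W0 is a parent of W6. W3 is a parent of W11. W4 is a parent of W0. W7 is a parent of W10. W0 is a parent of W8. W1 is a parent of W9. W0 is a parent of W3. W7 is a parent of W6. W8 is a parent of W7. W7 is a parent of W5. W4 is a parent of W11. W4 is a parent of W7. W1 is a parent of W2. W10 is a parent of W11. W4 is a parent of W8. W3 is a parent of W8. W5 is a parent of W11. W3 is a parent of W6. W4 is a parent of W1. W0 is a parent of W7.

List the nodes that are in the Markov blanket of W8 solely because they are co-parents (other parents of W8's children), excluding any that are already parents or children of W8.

Children of W8: W7.
  parents(W7) \ {W8} = {W0, W3, W4}.
Excluding nodes already adjacent to W8 (W0, W3, W4, W7), the co-parent-only contribution is {}.

{}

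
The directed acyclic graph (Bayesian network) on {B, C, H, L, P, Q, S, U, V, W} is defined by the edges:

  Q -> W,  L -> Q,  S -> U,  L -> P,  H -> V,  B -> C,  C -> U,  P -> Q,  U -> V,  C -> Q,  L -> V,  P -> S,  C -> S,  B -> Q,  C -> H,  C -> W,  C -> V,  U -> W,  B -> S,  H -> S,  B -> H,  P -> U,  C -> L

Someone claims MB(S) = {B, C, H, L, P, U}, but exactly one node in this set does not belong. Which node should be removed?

L

S has parents B, C, H, P.
S's children: U.
Co-parents of S (other parents of its children):
  U also has parents C, P.
MB(S) = {B, C, H, P, U}.
L is neither a parent, child, nor co-parent of S, so it does not belong.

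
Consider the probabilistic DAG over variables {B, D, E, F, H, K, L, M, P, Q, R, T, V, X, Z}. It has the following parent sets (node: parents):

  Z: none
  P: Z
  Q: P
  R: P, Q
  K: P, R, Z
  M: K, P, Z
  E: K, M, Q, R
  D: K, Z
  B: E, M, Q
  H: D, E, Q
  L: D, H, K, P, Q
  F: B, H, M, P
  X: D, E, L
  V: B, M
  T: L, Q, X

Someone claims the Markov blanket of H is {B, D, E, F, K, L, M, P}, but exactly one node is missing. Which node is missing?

Pa(H) = {D, E, Q}.
Children of H: F, L.
Co-parents of H (other parents of its children):
  parents(L) \ {H} = {D, K, P, Q}.
  F's other parents are B, M, P.
MB(H) = {B, D, E, F, K, L, M, P, Q}.
Comparing with the claimed set, Q is missing.

Q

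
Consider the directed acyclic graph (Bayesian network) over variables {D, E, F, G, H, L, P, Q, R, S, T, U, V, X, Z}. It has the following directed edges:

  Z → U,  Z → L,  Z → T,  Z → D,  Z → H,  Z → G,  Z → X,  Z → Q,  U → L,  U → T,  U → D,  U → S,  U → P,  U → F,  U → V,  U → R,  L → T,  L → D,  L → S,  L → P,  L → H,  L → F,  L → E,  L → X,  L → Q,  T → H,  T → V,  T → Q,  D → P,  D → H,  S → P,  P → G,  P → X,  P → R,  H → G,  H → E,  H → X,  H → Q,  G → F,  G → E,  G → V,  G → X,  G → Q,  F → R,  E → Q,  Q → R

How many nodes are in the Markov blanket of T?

9

T's parents: L, U, Z.
Ch(T) = {H, Q, V}.
Co-parents of T (other parents of its children):
  H also has parents D, L, Z.
  parents(V) \ {T} = {G, U}.
  parents(Q) \ {T} = {E, G, H, L, Z}.
MB(T) = {D, E, G, H, L, Q, U, V, Z}, which has 9 nodes.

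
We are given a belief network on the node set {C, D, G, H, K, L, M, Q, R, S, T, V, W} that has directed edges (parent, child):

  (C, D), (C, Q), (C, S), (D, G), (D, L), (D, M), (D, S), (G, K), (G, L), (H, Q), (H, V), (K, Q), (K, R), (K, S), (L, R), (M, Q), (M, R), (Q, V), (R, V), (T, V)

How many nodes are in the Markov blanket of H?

The Markov blanket of a node is its parents, its children, and the other parents of its children.
Pa(H) = {}.
Ch(H) = {Q, V}.
Co-parents of H (other parents of its children):
  Q also has parents C, K, M.
  V also has parents Q, R, T.
MB(H) = {C, K, M, Q, R, T, V}, which has 7 nodes.

7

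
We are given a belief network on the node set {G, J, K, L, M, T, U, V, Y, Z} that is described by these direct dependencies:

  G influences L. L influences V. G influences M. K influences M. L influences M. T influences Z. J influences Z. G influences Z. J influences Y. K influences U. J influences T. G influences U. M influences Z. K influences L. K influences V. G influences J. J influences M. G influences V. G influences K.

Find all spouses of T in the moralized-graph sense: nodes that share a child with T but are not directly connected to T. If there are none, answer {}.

{G, M}

Children of T: Z.
  parents(Z) \ {T} = {G, J, M}.
Excluding nodes already adjacent to T (J, Z), the co-parent-only contribution is {G, M}.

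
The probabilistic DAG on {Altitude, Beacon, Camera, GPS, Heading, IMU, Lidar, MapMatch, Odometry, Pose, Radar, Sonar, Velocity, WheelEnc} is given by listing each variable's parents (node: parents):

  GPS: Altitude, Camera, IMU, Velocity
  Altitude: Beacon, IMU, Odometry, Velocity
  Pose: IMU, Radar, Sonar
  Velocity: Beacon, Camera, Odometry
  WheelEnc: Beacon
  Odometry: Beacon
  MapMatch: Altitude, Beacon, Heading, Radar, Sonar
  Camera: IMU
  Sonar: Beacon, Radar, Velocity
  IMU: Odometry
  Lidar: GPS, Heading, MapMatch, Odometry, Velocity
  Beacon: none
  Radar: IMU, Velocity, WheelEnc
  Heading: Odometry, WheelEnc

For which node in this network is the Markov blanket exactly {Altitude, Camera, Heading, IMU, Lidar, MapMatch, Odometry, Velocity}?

GPS

The target node must have every member of {Altitude, Camera, Heading, IMU, Lidar, MapMatch, Odometry, Velocity} as a parent, child, or co-parent, and no others.
Parents of GPS: Altitude, Camera, IMU, Velocity; children: Lidar; co-parents: Heading, MapMatch, Odometry, Velocity.
These exactly cover the given set, so the node is GPS.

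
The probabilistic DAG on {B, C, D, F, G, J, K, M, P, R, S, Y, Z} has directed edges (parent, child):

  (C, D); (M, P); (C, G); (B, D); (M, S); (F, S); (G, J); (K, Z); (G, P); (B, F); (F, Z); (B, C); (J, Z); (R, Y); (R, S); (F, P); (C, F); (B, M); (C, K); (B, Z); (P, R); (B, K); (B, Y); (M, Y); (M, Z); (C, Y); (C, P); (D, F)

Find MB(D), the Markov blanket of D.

Recall MB(v) = parents ∪ children ∪ spouses, where spouses are the other parents of v's children.
Ch(D) = {F}.
Pa(D) = {B, C}.
Co-parents of D (other parents of its children):
  F also has parents B, C.
Taking the union gives {B, C, F}.

{B, C, F}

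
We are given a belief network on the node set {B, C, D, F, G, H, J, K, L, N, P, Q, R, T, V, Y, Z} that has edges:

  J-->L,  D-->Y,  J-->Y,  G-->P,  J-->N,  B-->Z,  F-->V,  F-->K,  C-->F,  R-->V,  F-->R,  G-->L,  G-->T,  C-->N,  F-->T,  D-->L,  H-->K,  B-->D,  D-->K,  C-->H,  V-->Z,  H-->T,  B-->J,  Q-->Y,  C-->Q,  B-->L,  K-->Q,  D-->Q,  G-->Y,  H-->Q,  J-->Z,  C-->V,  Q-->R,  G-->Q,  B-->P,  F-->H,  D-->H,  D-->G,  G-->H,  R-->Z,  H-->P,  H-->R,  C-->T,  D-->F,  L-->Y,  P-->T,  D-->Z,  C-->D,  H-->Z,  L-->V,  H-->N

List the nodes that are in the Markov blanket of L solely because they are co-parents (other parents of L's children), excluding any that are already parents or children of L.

{C, F, Q, R}

Children of L: V, Y.
  parents(V) \ {L} = {C, F, R}.
  Y also has parents D, G, J, Q.
Excluding nodes already adjacent to L (B, D, G, J, V, Y), the co-parent-only contribution is {C, F, Q, R}.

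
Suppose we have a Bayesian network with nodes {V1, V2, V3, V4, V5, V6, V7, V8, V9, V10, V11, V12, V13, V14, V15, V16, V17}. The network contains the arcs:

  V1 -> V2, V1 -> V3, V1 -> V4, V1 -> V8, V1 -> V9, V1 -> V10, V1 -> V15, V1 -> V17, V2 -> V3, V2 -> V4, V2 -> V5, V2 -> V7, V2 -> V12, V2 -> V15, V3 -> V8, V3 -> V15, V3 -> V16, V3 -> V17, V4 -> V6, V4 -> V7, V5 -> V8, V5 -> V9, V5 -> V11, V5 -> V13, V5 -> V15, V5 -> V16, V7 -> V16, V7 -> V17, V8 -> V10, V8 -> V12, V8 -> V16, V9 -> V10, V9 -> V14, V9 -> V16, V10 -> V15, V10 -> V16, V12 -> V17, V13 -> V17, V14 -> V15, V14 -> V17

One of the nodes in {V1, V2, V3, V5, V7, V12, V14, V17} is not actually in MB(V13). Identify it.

The Markov blanket of a node is its parents, its children, and the other parents of its children.
V13 has parent V5.
Children of V13: V17.
Co-parents of V13 (other parents of its children):
  V17's other parents are V1, V3, V7, V12, V14.
MB(V13) = {V1, V3, V5, V7, V12, V14, V17}.
V2 is neither a parent, child, nor co-parent of V13, so it does not belong.

V2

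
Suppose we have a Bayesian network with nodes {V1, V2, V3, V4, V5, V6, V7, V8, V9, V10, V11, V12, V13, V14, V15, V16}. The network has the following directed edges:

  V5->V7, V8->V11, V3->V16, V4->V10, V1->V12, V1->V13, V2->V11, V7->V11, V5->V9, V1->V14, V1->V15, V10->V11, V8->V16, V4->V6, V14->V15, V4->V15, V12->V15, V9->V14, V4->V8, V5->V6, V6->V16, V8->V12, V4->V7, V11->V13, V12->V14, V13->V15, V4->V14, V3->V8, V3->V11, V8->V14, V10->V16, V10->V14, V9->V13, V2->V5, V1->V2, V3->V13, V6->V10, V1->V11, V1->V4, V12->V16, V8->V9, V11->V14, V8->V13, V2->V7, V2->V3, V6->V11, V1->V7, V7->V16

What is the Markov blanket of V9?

Ch(V9) = {V13, V14}.
V9's parents: V5, V8.
Parents of each child, excluding V9:
  V13 also has parents V1, V3, V8, V11.
  parents(V14) \ {V9} = {V1, V4, V8, V10, V11, V12}.
So the Markov blanket of V9 is {V1, V3, V4, V5, V8, V10, V11, V12, V13, V14}.

{V1, V3, V4, V5, V8, V10, V11, V12, V13, V14}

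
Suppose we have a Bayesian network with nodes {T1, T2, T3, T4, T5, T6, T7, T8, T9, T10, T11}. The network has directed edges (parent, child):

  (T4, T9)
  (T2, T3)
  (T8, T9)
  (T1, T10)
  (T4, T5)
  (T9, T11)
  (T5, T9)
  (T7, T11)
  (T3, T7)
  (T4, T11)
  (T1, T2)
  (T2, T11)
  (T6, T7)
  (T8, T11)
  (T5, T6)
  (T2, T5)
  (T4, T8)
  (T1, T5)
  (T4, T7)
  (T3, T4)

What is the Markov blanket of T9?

Ch(T9) = {T11}.
Parents of T9: T4, T5, T8.
For each child, the remaining parents (spouses of T9):
  parents(T11) \ {T9} = {T2, T4, T7, T8}.
MB(T9) = {T2, T4, T5, T7, T8, T11}.

{T2, T4, T5, T7, T8, T11}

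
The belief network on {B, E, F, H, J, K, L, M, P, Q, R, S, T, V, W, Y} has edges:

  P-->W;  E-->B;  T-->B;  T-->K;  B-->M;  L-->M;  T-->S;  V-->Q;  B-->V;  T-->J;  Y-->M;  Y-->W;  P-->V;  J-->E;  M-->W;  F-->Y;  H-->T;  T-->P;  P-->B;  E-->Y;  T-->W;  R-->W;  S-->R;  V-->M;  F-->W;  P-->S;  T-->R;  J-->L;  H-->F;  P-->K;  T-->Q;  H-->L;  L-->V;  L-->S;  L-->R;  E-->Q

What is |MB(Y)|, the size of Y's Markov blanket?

10

By definition, MB(Y) is built from Y's parents, Y's children, and the co-parents of Y.
Y's parents: E, F.
Ch(Y) = {M, W}.
For each child, the remaining parents (spouses of Y):
  M's other parents are B, L, V.
  W's other parents are F, M, P, R, T.
MB(Y) = {B, E, F, L, M, P, R, T, V, W}, which has 10 nodes.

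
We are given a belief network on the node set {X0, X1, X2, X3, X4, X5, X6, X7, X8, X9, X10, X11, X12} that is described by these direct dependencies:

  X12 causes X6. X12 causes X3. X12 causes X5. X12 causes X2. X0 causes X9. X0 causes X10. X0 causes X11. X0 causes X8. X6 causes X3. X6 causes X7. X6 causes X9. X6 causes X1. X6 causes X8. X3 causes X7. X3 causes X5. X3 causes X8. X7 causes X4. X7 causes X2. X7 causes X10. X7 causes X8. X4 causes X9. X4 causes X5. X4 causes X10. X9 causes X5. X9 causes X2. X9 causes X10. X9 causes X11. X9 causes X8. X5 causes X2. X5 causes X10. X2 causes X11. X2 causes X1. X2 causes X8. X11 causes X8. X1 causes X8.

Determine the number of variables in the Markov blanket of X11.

8

Parents of X11: X0, X2, X9.
X11 has child X8.
Co-parents of X11 (other parents of its children):
  X8 also has parents X0, X1, X2, X3, X6, X7, X9.
MB(X11) = {X0, X1, X2, X3, X6, X7, X8, X9}, which has 8 nodes.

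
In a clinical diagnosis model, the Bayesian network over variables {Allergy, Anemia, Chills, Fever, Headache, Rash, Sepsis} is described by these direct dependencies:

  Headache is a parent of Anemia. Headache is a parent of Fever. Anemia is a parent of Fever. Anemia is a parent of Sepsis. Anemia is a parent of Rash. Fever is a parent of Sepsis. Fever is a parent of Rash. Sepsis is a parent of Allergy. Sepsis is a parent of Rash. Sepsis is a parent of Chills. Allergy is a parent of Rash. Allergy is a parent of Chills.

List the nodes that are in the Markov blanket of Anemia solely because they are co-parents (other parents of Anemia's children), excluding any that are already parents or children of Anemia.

Children of Anemia: Fever, Rash, Sepsis.
  parents(Fever) \ {Anemia} = {Headache}.
  Sepsis's other parent is Fever.
  Rash's other parents are Allergy, Fever, Sepsis.
Excluding nodes already adjacent to Anemia (Fever, Headache, Rash, Sepsis), the co-parent-only contribution is {Allergy}.

{Allergy}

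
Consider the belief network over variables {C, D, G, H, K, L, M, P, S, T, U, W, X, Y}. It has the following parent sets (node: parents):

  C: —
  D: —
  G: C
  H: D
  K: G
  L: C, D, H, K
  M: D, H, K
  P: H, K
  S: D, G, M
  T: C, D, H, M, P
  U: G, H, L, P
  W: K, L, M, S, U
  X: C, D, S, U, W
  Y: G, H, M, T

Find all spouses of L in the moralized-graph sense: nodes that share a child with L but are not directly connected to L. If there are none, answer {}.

Children of L: U, W.
  U's other parents are G, H, P.
  W's other parents are K, M, S, U.
Excluding nodes already adjacent to L (C, D, H, K, U, W), the co-parent-only contribution is {G, M, P, S}.

{G, M, P, S}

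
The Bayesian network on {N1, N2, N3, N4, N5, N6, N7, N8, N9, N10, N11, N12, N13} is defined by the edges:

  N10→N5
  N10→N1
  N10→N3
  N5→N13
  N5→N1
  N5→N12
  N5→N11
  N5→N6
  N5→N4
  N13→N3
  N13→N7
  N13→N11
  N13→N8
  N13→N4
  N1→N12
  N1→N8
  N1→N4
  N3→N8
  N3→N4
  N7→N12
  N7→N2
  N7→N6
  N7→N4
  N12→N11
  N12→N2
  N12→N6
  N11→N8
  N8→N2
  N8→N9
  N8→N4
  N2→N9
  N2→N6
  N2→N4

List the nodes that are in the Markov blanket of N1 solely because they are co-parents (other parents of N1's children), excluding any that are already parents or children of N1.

Children of N1: N4, N8, N12.
  N12: N5, N7
  N8: N3, N11, N13
  N4: N2, N3, N5, N7, N8, N13
Excluding nodes already adjacent to N1 (N4, N5, N8, N10, N12), the co-parent-only contribution is {N2, N3, N7, N11, N13}.

{N2, N3, N7, N11, N13}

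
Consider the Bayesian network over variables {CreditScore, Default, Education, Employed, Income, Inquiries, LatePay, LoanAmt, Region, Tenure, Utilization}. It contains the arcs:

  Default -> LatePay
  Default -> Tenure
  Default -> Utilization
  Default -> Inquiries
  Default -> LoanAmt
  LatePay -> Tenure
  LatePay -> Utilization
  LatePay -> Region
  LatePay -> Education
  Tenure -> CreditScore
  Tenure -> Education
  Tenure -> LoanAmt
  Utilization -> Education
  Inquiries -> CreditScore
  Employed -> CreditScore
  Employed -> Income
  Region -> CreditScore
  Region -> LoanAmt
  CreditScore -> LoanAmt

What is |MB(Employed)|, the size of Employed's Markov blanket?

5

Employed's children: CreditScore, Income.
Pa(Employed) = {}.
For each child, the remaining parents (spouses of Employed):
  CreditScore also has parents Inquiries, Region, Tenure.
  Income has no other parent.
MB(Employed) = {CreditScore, Income, Inquiries, Region, Tenure}, which has 5 nodes.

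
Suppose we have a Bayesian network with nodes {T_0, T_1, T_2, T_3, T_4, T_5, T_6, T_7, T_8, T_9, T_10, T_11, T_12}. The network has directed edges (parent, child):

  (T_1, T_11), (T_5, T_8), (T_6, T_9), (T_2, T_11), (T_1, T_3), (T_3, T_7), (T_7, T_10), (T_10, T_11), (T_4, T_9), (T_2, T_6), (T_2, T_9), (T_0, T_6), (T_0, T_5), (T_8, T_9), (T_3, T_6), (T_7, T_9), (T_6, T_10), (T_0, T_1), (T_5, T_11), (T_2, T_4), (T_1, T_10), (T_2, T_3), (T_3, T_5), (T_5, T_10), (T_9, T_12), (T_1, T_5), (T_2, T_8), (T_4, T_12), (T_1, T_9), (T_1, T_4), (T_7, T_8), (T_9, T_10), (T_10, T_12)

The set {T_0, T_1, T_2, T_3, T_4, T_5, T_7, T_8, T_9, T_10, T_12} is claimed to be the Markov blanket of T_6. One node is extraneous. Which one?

T_12

The Markov blanket of a node is its parents, its children, and the other parents of its children.
Ch(T_6) = {T_9, T_10}.
Parents of T_6: T_0, T_2, T_3.
Parents of each child, excluding T_6:
  T_9: T_1, T_2, T_4, T_7, T_8
  T_10: T_1, T_5, T_7, T_9
MB(T_6) = {T_0, T_1, T_2, T_3, T_4, T_5, T_7, T_8, T_9, T_10}.
T_12 is neither a parent, child, nor co-parent of T_6, so it does not belong.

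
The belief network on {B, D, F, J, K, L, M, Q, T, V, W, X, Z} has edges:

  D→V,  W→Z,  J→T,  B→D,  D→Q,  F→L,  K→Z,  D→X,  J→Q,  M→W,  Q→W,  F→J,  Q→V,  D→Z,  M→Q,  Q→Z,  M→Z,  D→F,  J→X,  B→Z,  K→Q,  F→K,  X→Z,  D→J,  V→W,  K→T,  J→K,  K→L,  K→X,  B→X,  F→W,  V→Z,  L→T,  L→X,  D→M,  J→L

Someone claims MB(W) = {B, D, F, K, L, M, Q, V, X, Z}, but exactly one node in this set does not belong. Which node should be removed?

L

The Markov blanket of a node is its parents, its children, and the other parents of its children.
W's parents: F, M, Q, V.
Ch(W) = {Z}.
For each child, the remaining parents (spouses of W):
  Z's other parents are B, D, K, M, Q, V, X.
MB(W) = {B, D, F, K, M, Q, V, X, Z}.
L is neither a parent, child, nor co-parent of W, so it does not belong.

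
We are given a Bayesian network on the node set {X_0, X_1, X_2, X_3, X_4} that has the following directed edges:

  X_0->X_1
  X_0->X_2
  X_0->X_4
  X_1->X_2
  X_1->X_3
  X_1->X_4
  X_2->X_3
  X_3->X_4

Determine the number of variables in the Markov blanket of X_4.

3

Recall MB(v) = parents ∪ children ∪ spouses, where spouses are the other parents of v's children.
Parents of X_4: X_0, X_1, X_3.
X_4 has no children.
X_4 has no children, so there are no co-parents.
MB(X_4) = {X_0, X_1, X_3}, which has 3 nodes.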